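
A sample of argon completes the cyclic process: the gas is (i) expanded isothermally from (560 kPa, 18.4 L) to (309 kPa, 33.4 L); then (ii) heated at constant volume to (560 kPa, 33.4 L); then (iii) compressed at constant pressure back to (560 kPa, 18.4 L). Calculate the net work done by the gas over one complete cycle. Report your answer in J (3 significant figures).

W_net ≈ -2260 J

Leg (i): W = PᵢVᵢ ln(V_f/Vᵢ) = (10304) ln(33.4/18.4) = 6143 J.
Leg (ii): W = 0.
Leg (iii): W = PΔV = (560)(18.4 − 33.4) = -8400 J.
W_net = 6143 − 8400 = -2257 J.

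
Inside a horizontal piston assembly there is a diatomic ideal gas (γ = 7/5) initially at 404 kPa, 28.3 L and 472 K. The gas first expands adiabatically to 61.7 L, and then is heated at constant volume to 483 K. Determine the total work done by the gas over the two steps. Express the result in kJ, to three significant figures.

Step 1 (adiabatic): W = (P₁V₁ − P₂V₂)/(γ−1) = (11433 − 8371)/0.4 = 7656 J.
Step 2 (isochoric): W = 0 (constant volume).
W_total = 7656 + 0 = 7656 J.

W_total ≈ 7.66 kJ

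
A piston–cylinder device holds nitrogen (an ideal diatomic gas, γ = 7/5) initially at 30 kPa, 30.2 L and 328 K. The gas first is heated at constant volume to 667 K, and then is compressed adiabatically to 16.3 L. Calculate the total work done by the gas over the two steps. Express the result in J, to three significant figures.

Step 1 (isochoric): W = 0 (constant volume).
After step 1: P = 61.01 kPa (V unchanged).
Step 2 (adiabatic): W = (P₁V₁ − P₂V₂)/(γ−1) = (1842 − 2358)/0.4 = -1289 J.
W_total = 0 − 1289 = -1289 J.

W_total ≈ -1290 J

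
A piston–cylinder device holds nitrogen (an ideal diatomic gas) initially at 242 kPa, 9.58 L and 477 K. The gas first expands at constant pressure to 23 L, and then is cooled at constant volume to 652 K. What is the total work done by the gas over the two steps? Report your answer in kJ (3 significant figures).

W_total ≈ 3.25 kJ

Step 1 (isobaric): W = PΔV = (242 kPa)(23 − 9.58 L) = 3248 J.
Step 2 (isochoric): W = 0 (constant volume).
W_total = 3248 + 0 = 3248 J.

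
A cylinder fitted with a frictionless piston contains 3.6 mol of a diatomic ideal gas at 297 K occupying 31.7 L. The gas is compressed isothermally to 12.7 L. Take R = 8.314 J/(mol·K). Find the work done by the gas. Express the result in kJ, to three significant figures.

Isothermal: W = nRT ln(V₂/V₁).
W = (3.6)(8.314)(297) × ln(12.7/31.7)
  = 8889 × -0.9147
W_by_gas = -8131 J.

W ≈ -8.13 kJ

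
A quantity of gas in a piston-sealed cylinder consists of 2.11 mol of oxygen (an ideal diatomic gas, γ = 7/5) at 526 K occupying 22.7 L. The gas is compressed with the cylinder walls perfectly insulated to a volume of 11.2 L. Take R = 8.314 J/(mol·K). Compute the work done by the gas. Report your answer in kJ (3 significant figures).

W ≈ -7.53 kJ

Adiabatic: TV^(γ−1) = const with γ = 7/5.
T₂ = T₁ (V₁/V₂)^(γ−1) = 526 × (22.7/11.2)^0.4 = 526 × 1.327 = 697.8 K.
W_by = nCᵥ(T₁ − T₂) = (2.11)(20.79)(526 − 697.8) = -7533 J.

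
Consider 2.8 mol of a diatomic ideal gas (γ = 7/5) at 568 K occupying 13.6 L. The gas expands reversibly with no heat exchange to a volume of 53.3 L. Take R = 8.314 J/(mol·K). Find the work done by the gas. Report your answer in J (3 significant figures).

Adiabatic: TV^(γ−1) = const with γ = 7/5.
T₂ = T₁ (V₁/V₂)^(γ−1) = 568 × (13.6/53.3)^0.4 = 568 × 0.5791 = 328.9 K.
W_by = nCᵥ(T₁ − T₂) = (2.8)(20.79)(568 − 328.9) = 13915 J.

W ≈ 13900 J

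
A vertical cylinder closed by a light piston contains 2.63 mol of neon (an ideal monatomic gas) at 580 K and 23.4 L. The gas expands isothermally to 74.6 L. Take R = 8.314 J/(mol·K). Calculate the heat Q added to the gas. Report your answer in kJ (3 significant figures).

Isothermal ⇒ ΔU = 0, so Q = W = nRT ln(V₂/V₁).
Q = (2.63)(8.314)(580) ln(74.6/23.4) = 12682 × 1.159 = 14704 J.

Q ≈ 14.7 kJ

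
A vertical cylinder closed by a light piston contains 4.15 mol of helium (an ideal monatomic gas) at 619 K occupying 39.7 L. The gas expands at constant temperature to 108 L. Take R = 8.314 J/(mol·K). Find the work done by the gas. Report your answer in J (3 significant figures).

W ≈ 21400 J

Isothermal: W = nRT ln(V₂/V₁).
W = (4.15)(8.314)(619) × ln(108/39.7)
  = 21357 × 1.001
W_by_gas = 21374 J.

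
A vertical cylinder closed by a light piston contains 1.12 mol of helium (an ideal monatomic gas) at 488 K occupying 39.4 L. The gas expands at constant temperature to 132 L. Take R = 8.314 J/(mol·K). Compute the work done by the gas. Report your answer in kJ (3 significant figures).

Isothermal: W = nRT ln(V₂/V₁).
W = (1.12)(8.314)(488) × ln(132/39.4)
  = 4544 × 1.209
W_by_gas = 5494 J.

W ≈ 5.49 kJ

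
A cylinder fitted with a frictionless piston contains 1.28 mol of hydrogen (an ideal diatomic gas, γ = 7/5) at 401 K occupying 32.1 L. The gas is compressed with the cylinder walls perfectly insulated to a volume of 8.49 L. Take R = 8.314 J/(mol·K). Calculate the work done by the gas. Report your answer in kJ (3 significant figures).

W ≈ -7.49 kJ

Adiabatic: TV^(γ−1) = const with γ = 7/5.
T₂ = T₁ (V₁/V₂)^(γ−1) = 401 × (32.1/8.49)^0.4 = 401 × 1.702 = 682.6 K.
W_by = nCᵥ(T₁ − T₂) = (1.28)(20.79)(401 − 682.6) = -7493 J.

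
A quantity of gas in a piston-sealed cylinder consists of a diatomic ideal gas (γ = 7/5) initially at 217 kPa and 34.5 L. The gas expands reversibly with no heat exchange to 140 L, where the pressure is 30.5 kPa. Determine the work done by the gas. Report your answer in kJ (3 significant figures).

Adiabatic: W = (P₁V₁ − P₂V₂)/(γ − 1) with γ = 7/5.
P₁V₁ = 7486 J, P₂V₂ = 4270 J.
W = (7486 − 4270) / 0.4 = 8041 J.

W ≈ 8.04 kJ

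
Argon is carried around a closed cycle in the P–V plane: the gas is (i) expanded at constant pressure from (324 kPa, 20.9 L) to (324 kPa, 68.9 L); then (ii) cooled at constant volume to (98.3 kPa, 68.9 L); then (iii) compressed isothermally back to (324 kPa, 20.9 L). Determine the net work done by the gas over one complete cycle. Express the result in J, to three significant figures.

Leg (i): W = PΔV = (324)(68.9 − 20.9) = 15552 J.
Leg (ii): W = 0.
Leg (iii): W = PᵢVᵢ ln(V_f/Vᵢ) = (6773) ln(20.9/68.9) = -8079 J.
W_net = 15552 − 8079 = 7473 J.

W_net ≈ 7470 J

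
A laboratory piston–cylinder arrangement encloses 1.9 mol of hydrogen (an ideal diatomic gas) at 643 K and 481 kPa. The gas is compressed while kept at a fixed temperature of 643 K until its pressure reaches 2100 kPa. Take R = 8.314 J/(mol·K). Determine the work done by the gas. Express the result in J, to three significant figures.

W ≈ -15000 J

Isothermal process: W = nRT ln(V₂/V₁) = nRT ln(P₁/P₂).
W = (1.9)(8.314)(643) × ln(481/2100)
  = 10157 × ln(0.229) = 10157 × -1.474
W_by_gas = -14970 J.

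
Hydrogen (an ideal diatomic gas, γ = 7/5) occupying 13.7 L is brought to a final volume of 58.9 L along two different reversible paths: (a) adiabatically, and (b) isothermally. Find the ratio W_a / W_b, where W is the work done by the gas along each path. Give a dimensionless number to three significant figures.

Path (a) adiabatic: W = P₁V₁(1 − (V₁/V₂)^(γ−1))/(γ−1) → W_a/(P₁V₁) = 1.105.
Path (b) isothermal: W = P₁V₁ ln(V₂/V₁) → W_b/(P₁V₁) = 1.458.
W_a / W_b = 1.105 / 1.458 = 0.7576.

W_a / W_b ≈ 0.758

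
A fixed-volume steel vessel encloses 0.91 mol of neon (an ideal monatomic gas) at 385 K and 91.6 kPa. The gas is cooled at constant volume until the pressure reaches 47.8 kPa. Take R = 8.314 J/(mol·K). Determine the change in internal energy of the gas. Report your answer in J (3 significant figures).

Constant volume ⇒ W = 0, so Q = ΔU = nCᵥΔT with Cᵥ = 3R/2 = 12.47 J/(mol·K).
At constant V, T₂/T₁ = P₂/P₁ ⇒ ΔT = T₁(P₂/P₁ − 1) = 385·(47.8/91.6 − 1) = -184.1 K.
ΔU = (0.91)(12.47)(-184.1) = -2089 J.

ΔU ≈ -2090 J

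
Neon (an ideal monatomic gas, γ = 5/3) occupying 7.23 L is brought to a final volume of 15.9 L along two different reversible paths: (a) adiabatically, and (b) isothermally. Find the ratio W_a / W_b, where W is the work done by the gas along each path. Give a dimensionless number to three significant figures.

W_a / W_b ≈ 0.778

Path (a) adiabatic: W = P₁V₁(1 − (V₁/V₂)^(γ−1))/(γ−1) → W_a/(P₁V₁) = 0.613.
Path (b) isothermal: W = P₁V₁ ln(V₂/V₁) → W_b/(P₁V₁) = 0.7881.
W_a / W_b = 0.613 / 0.7881 = 0.7779.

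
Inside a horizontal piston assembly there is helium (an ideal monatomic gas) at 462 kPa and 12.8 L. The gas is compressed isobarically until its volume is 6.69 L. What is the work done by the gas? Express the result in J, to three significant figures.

Isobaric: W = P ΔV.
W = (462 kPa)(6.69 − 12.8 L) = (462)(-6.11) = -2823 J.

W ≈ -2820 J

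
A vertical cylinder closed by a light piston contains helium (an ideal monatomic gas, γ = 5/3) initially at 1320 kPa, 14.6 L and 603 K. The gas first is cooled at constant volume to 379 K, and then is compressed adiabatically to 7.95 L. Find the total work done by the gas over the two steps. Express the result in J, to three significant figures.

Step 1 (isochoric): W = 0 (constant volume).
After step 1: P = 829.7 kPa (V unchanged).
Step 2 (adiabatic): W = (P₁V₁ − P₂V₂)/(γ−1) = (12113 − 18165)/0.667 = -9078 J.
W_total = 0 − 9078 = -9078 J.

W_total ≈ -9080 J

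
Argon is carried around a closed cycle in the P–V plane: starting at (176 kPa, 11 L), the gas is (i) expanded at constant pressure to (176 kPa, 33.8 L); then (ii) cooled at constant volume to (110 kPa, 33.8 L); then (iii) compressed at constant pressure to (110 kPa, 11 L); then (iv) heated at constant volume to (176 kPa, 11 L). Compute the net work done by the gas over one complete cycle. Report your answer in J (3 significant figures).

W_net ≈ 1500 J

Constant-volume legs do no work.
W(i) = (176)(33.8 − 11) = 4013 J; W(iii) = (110)(11 − 33.8) = -2508 J.
W_net = 4013 − 2508 = 1505 J (the clockwise enclosed area).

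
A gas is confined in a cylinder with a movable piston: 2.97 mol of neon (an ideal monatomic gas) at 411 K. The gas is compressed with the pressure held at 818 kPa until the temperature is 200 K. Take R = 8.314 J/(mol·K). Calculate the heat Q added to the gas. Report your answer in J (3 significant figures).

Q ≈ -13000 J

Isobaric: W = nRΔT = (2.97)(8.314)(-211) = -5210 J.
ΔU = nCᵥΔT with Cᵥ = 3R/2: ΔU = (2.97)(12.47)(-211) = -7815 J.
Q = ΔU + W = -7815 − 5210 = -13025 J.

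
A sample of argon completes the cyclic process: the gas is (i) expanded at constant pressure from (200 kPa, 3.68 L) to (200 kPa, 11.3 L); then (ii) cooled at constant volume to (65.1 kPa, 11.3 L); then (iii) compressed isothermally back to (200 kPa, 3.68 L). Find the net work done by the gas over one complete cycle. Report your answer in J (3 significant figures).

W_net ≈ 699 J

Leg (i): W = PΔV = (200)(11.3 − 3.68) = 1524 J.
Leg (ii): W = 0.
Leg (iii): W = PᵢVᵢ ln(V_f/Vᵢ) = (735.6) ln(3.68/11.3) = -825.3 J.
W_net = 1524 − 825.3 = 698.7 J.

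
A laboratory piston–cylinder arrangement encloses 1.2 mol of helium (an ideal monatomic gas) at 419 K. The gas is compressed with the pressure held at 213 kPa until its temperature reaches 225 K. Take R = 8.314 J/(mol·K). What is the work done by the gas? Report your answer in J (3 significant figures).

W ≈ -1940 J

Isobaric: W = P ΔV = nR ΔT.
W = (1.2)(8.314)(225 − 419) = -1935 J.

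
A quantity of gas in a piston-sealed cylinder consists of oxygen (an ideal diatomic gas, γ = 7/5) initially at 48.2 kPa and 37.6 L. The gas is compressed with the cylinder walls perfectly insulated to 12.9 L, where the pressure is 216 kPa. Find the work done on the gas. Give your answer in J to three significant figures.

W ≈ 2440 J

Adiabatic: W = (P₁V₁ − P₂V₂)/(γ − 1) with γ = 7/5.
P₁V₁ = 1812 J, P₂V₂ = 2786 J.
W = (1812 − 2786) / 0.4 = -2435 J.
Work on gas = −W_by = 2435 J.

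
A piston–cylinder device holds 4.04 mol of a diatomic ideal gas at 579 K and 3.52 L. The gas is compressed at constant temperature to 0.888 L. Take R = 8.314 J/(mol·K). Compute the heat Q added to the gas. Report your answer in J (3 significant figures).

Isothermal ⇒ ΔU = 0, so Q = W = nRT ln(V₂/V₁).
Q = (4.04)(8.314)(579) ln(0.888/3.52) = 19448 × -1.377 = -26784 J.

Q ≈ -26800 J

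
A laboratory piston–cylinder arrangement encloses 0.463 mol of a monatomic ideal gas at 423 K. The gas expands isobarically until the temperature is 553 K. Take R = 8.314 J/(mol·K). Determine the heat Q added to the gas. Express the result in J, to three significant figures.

Q ≈ 1250 J

Isobaric: W = nRΔT = (0.463)(8.314)(130) = 500.4 J.
ΔU = nCᵥΔT with Cᵥ = 3R/2: ΔU = (0.463)(12.47)(130) = 750.6 J.
Q = ΔU + W = 750.6 + 500.4 = 1251 J.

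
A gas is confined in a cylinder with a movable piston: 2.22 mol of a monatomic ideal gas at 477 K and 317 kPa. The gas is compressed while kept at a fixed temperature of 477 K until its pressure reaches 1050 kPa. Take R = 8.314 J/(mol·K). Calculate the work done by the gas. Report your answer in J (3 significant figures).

Isothermal process: W = nRT ln(V₂/V₁) = nRT ln(P₁/P₂).
W = (2.22)(8.314)(477) × ln(317/1050)
  = 8804 × ln(0.3019) = 8804 × -1.198
W_by_gas = -10544 J.

W ≈ -10500 J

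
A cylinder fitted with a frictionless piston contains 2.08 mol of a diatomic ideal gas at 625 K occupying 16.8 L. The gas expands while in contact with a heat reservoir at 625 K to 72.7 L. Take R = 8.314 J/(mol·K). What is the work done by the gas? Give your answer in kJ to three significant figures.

W ≈ 15.8 kJ

Isothermal: W = nRT ln(V₂/V₁).
W = (2.08)(8.314)(625) × ln(72.7/16.8)
  = 10808 × 1.465
W_by_gas = 15834 J.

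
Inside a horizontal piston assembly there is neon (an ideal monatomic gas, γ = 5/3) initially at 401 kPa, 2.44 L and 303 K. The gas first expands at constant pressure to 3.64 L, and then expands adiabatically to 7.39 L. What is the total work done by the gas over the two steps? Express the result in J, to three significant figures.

W_total ≈ 1310 J

Step 1 (isobaric): W = PΔV = (401 kPa)(3.64 − 2.44 L) = 481.2 J.
After step 1: P = 401 kPa, V = 3.64 L, T = 452 K.
Step 2 (adiabatic): W = (P₁V₁ − P₂V₂)/(γ−1) = (1460 − 910.4)/0.667 = 823.9 J.
W_total = 481.2 + 823.9 = 1305 J.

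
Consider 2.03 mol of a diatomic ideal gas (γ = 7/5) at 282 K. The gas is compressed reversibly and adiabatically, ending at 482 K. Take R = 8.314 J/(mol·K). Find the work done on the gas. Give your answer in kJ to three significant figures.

Adiabatic ⇒ Q = 0, so W_by = −ΔU = nCᵥ(T₁ − T₂).
Cᵥ = 5R/2 = 20.79 J/(mol·K).
W = (2.03)(20.79)(282 − 482) = -8439 J.
Work on gas = −W_by = 8439 J.

W ≈ 8.44 kJ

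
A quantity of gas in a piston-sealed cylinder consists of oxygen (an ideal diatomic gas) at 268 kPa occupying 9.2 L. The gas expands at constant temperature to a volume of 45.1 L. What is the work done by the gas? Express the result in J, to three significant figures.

W ≈ 3920 J

Isothermal: W = nRT ln(V₂/V₁) = P₁V₁ ln(V₂/V₁).
P₁V₁ = (268 kPa)(9.2 L) = 2466 J.
W = 2466 × ln(45.1/9.2) = 2466 × 1.59
W_by_gas = 3920 J.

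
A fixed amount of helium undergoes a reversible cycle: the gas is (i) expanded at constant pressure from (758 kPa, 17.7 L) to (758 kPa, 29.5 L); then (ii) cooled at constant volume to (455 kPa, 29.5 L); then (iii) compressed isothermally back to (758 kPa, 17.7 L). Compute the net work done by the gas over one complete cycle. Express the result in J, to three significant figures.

Leg (i): W = PΔV = (758)(29.5 − 17.7) = 8944 J.
Leg (ii): W = 0.
Leg (iii): W = PᵢVᵢ ln(V_f/Vᵢ) = (13422) ln(17.7/29.5) = -6857 J.
W_net = 8944 − 6857 = 2088 J.

W_net ≈ 2090 J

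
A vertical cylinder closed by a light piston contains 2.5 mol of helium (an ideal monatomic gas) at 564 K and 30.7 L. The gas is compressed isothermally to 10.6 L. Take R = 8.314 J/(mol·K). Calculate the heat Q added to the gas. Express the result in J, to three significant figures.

Q ≈ -12500 J

Isothermal ⇒ ΔU = 0, so Q = W = nRT ln(V₂/V₁).
Q = (2.5)(8.314)(564) ln(10.6/30.7) = 11723 × -1.063 = -12466 J.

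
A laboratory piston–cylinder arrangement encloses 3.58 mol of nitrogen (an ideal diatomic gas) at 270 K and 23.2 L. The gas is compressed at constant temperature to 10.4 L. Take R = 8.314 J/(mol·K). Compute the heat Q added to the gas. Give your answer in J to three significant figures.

Q ≈ -6450 J

Isothermal ⇒ ΔU = 0, so Q = W = nRT ln(V₂/V₁).
Q = (3.58)(8.314)(270) ln(10.4/23.2) = 8036 × -0.8023 = -6448 J.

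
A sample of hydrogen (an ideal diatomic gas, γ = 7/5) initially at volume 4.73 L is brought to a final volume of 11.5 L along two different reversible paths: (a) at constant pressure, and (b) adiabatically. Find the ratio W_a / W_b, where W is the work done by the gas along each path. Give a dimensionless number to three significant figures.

W_a / W_b ≈ 1.91

Path (a) isobaric: W = P₁(V₂ − V₁) → W_a/(P₁V₁) = 1.431.
Path (b) adiabatic: W = P₁V₁(1 − (V₁/V₂)^(γ−1))/(γ−1) → W_b/(P₁V₁) = 0.7477.
W_a / W_b = 1.431 / 0.7477 = 1.914.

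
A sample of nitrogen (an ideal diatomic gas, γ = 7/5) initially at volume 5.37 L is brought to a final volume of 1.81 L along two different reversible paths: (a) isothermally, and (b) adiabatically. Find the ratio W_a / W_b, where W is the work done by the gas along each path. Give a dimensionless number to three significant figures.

Path (a) isothermal: W = P₁V₁ ln(V₂/V₁) → W_a/(P₁V₁) = -1.088.
Path (b) adiabatic: W = P₁V₁(1 − (V₁/V₂)^(γ−1))/(γ−1) → W_b/(P₁V₁) = -1.362.
W_a / W_b = -1.088 / -1.362 = 0.7982.

W_a / W_b ≈ 0.798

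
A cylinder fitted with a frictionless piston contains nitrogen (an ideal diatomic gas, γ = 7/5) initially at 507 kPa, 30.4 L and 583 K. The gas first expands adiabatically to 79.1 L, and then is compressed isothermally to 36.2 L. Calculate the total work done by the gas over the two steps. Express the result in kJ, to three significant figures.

W_total ≈ 4.03 kJ

Step 1 (adiabatic): W = (P₁V₁ − P₂V₂)/(γ−1) = (15413 − 10514)/0.4 = 12247 J.
After step 1: P = 132.9 kPa, V = 79.1 L, T = 397.7 K.
Step 2 (isothermal): W = P₁V₁ ln(V₂/V₁) = (10514) ln(36.2/79.1) = -8218 J.
W_total = 12247 − 8218 = 4029 J.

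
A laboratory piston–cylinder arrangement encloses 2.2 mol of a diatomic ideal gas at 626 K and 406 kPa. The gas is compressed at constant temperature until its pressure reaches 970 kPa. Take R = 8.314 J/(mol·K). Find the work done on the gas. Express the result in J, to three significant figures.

W ≈ 9970 J

Isothermal process: W = nRT ln(V₂/V₁) = nRT ln(P₁/P₂).
W = (2.2)(8.314)(626) × ln(406/970)
  = 11450 × ln(0.4186) = 11450 × -0.8709
W_by_gas = -9972 J; work on gas = −W_by = 9972 J.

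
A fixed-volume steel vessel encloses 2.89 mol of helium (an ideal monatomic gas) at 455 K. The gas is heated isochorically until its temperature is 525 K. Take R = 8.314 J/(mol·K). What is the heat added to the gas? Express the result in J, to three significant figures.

Q ≈ 2520 J

Constant volume ⇒ W = 0, so Q = ΔU = nCᵥΔT with Cᵥ = 3R/2 = 12.47 J/(mol·K).
ΔU = (2.89)(12.47)(525 − 455) = 2523 J.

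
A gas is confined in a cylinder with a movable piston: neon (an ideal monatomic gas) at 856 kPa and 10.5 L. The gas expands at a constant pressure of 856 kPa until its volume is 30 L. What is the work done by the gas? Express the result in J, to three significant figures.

W ≈ 16700 J

Isobaric: W = P ΔV.
W = (856 kPa)(30 − 10.5 L) = (856)(19.5) = 16692 J.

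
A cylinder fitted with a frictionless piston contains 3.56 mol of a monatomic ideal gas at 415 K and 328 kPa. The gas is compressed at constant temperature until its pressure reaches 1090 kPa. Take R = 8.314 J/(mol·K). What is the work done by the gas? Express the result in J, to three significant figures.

Isothermal process: W = nRT ln(V₂/V₁) = nRT ln(P₁/P₂).
W = (3.56)(8.314)(415) × ln(328/1090)
  = 12283 × ln(0.3009) = 12283 × -1.201
W_by_gas = -14751 J.

W ≈ -14800 J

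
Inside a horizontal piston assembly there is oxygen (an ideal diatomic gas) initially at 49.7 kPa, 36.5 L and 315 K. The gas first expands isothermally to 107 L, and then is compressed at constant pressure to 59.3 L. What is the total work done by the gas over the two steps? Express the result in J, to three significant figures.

W_total ≈ 1140 J

Step 1 (isothermal): W = P₁V₁ ln(V₂/V₁) = (1814) ln(107/36.5) = 1951 J.
After step 1: P = 16.95 kPa, V = 107 L, T = 315 K.
Step 2 (isobaric): W = PΔV = (16.95 kPa)(59.3 − 107 L) = -808.7 J.
W_total = 1951 − 808.7 = 1142 J.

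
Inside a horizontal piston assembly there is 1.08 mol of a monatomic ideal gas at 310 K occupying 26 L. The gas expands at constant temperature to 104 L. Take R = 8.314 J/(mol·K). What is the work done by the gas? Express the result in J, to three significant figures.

Isothermal: W = nRT ln(V₂/V₁).
W = (1.08)(8.314)(310) × ln(104/26)
  = 2784 × 1.386
W_by_gas = 3859 J.

W ≈ 3860 J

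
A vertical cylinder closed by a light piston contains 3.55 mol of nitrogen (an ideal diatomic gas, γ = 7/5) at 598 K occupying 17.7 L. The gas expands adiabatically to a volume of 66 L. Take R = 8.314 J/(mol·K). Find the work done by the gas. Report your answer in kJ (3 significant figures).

Adiabatic: TV^(γ−1) = const with γ = 7/5.
T₂ = T₁ (V₁/V₂)^(γ−1) = 598 × (17.7/66)^0.4 = 598 × 0.5907 = 353.2 K.
W_by = nCᵥ(T₁ − T₂) = (3.55)(20.79)(598 − 353.2) = 18060 J.

W ≈ 18.1 kJ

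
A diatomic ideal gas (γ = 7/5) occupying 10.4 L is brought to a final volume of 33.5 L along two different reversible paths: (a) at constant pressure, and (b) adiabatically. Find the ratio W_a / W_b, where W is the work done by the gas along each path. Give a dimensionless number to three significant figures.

W_a / W_b ≈ 2.38

Path (a) isobaric: W = P₁(V₂ − V₁) → W_a/(P₁V₁) = 2.221.
Path (b) adiabatic: W = P₁V₁(1 − (V₁/V₂)^(γ−1))/(γ−1) → W_b/(P₁V₁) = 0.9342.
W_a / W_b = 2.221 / 0.9342 = 2.378.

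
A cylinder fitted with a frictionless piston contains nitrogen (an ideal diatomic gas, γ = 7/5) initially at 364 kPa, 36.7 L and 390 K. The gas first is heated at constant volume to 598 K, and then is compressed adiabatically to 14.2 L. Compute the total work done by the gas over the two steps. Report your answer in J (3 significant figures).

W_total ≈ -23700 J

Step 1 (isochoric): W = 0 (constant volume).
After step 1: P = 558.1 kPa (V unchanged).
Step 2 (adiabatic): W = (P₁V₁ − P₂V₂)/(γ−1) = (20483 − 29947)/0.4 = -23659 J.
W_total = 0 − 23659 = -23659 J.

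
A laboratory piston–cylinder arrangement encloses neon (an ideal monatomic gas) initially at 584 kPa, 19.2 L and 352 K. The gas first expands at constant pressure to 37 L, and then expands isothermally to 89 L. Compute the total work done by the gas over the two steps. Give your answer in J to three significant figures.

Step 1 (isobaric): W = PΔV = (584 kPa)(37 − 19.2 L) = 10395 J.
After step 1: P = 584 kPa, V = 37 L, T = 678.3 K.
Step 2 (isothermal): W = P₁V₁ ln(V₂/V₁) = (21608) ln(89/37) = 18966 J.
W_total = 10395 + 18966 = 29361 J.

W_total ≈ 29400 J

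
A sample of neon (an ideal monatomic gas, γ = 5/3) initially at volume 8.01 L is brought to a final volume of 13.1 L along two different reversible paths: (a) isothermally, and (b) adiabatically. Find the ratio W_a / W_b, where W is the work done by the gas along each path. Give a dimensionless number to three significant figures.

W_a / W_b ≈ 1.17

Path (a) isothermal: W = P₁V₁ ln(V₂/V₁) → W_a/(P₁V₁) = 0.4919.
Path (b) adiabatic: W = P₁V₁(1 − (V₁/V₂)^(γ−1))/(γ−1) → W_b/(P₁V₁) = 0.4194.
W_a / W_b = 0.4919 / 0.4194 = 1.173.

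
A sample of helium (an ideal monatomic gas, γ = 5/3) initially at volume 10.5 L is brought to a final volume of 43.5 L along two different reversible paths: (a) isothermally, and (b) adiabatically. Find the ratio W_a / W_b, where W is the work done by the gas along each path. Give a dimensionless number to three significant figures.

Path (a) isothermal: W = P₁V₁ ln(V₂/V₁) → W_a/(P₁V₁) = 1.421.
Path (b) adiabatic: W = P₁V₁(1 − (V₁/V₂)^(γ−1))/(γ−1) → W_b/(P₁V₁) = 0.9185.
W_a / W_b = 1.421 / 0.9185 = 1.548.

W_a / W_b ≈ 1.55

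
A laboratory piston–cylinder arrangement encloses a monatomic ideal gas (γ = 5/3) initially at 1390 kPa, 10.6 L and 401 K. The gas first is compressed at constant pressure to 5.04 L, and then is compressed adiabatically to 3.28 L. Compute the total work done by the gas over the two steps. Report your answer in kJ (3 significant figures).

W_total ≈ -11.2 kJ

Step 1 (isobaric): W = PΔV = (1390 kPa)(5.04 − 10.6 L) = -7728 J.
After step 1: P = 1390 kPa, V = 5.04 L, T = 190.7 K.
Step 2 (adiabatic): W = (P₁V₁ − P₂V₂)/(γ−1) = (7006 − 9329)/0.667 = -3484 J.
W_total = -7728 − 3484 = -11213 J.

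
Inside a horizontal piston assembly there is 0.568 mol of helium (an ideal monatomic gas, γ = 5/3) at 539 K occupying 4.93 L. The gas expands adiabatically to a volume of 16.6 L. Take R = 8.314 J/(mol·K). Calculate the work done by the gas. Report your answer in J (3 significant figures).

Adiabatic: TV^(γ−1) = const with γ = 5/3.
T₂ = T₁ (V₁/V₂)^(γ−1) = 539 × (4.93/16.6)^0.667 = 539 × 0.4451 = 239.9 K.
W_by = nCᵥ(T₁ − T₂) = (0.568)(12.47)(539 − 239.9) = 2118 J.

W ≈ 2120 J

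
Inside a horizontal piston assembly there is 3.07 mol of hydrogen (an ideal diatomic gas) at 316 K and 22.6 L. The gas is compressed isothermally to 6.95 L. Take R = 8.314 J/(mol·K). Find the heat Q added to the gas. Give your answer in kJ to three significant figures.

Isothermal ⇒ ΔU = 0, so Q = W = nRT ln(V₂/V₁).
Q = (3.07)(8.314)(316) ln(6.95/22.6) = 8066 × -1.179 = -9511 J.

Q ≈ -9.51 kJ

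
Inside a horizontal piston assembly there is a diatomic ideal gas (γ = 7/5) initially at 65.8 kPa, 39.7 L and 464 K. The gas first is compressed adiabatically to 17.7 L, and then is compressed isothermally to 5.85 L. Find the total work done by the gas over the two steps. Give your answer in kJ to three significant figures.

W_total ≈ -6.49 kJ

Step 1 (adiabatic): W = (P₁V₁ − P₂V₂)/(γ−1) = (2612 − 3609)/0.4 = -2491 J.
After step 1: P = 203.9 kPa, V = 17.7 L, T = 641 K.
Step 2 (isothermal): W = P₁V₁ ln(V₂/V₁) = (3609) ln(5.85/17.7) = -3995 J.
W_total = -2491 − 3995 = -6486 J.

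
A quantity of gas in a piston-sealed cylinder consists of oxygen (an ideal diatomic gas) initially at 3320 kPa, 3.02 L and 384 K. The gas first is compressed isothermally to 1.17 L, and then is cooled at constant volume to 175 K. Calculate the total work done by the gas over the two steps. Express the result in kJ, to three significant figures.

Step 1 (isothermal): W = P₁V₁ ln(V₂/V₁) = (10026) ln(1.17/3.02) = -9508 J.
Step 2 (isochoric): W = 0 (constant volume).
W_total = -9508 + 0 = -9508 J.

W_total ≈ -9.51 kJ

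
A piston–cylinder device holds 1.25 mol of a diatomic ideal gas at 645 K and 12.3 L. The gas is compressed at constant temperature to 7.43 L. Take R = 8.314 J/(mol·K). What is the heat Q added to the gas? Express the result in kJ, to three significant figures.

Q ≈ -3.38 kJ

Isothermal ⇒ ΔU = 0, so Q = W = nRT ln(V₂/V₁).
Q = (1.25)(8.314)(645) ln(7.43/12.3) = 6703 × -0.5041 = -3379 J.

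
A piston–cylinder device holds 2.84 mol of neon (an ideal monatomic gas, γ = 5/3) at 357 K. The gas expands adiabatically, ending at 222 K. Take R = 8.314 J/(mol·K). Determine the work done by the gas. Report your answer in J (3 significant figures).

W ≈ 4780 J

Adiabatic ⇒ Q = 0, so W_by = −ΔU = nCᵥ(T₁ − T₂).
Cᵥ = 3R/2 = 12.47 J/(mol·K).
W = (2.84)(12.47)(357 − 222) = 4781 J.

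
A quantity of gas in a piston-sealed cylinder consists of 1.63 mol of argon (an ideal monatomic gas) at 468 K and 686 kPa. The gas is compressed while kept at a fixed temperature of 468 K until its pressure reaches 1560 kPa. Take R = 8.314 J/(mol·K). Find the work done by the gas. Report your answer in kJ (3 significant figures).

W ≈ -5.21 kJ

Isothermal process: W = nRT ln(V₂/V₁) = nRT ln(P₁/P₂).
W = (1.63)(8.314)(468) × ln(686/1560)
  = 6342 × ln(0.4397) = 6342 × -0.8216
W_by_gas = -5211 J.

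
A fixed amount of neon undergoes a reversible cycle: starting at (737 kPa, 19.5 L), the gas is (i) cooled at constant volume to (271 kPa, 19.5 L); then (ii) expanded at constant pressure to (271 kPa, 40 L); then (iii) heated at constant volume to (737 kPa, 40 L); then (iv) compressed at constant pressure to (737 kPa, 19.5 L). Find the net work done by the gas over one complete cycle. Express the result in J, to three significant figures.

W_net ≈ -9550 J

Constant-volume legs do no work.
W(ii) = (271)(40 − 19.5) = 5556 J; W(iv) = (737)(19.5 − 40) = -15108 J.
W_net = 5556 − 15108 = -9553 J (the counter-clockwise enclosed area).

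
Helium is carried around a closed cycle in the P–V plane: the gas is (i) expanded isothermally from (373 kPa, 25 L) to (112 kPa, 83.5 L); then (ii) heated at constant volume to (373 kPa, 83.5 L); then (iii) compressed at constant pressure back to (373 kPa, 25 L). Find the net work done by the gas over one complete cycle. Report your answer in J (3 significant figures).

Leg (i): W = PᵢVᵢ ln(V_f/Vᵢ) = (9325) ln(83.5/25) = 11246 J.
Leg (ii): W = 0.
Leg (iii): W = PΔV = (373)(25 − 83.5) = -21820 J.
W_net = 11246 − 21820 = -10575 J.

W_net ≈ -10600 J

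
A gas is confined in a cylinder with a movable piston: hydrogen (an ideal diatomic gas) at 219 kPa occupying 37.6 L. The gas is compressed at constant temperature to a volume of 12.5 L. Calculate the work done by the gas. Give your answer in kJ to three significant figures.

Isothermal: W = nRT ln(V₂/V₁) = P₁V₁ ln(V₂/V₁).
P₁V₁ = (219 kPa)(37.6 L) = 8234 J.
W = 8234 × ln(12.5/37.6) = 8234 × -1.101
W_by_gas = -9068 J.

W ≈ -9.07 kJ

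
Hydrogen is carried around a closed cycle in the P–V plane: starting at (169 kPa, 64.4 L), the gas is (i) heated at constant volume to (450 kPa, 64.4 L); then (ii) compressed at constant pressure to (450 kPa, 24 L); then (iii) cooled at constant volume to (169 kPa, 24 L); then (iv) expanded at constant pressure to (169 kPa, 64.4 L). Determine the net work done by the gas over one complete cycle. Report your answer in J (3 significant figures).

W_net ≈ -11400 J

Constant-volume legs do no work.
W(ii) = (450)(24 − 64.4) = -18180 J; W(iv) = (169)(64.4 − 24) = 6828 J.
W_net = -18180 + 6828 = -11352 J (the counter-clockwise enclosed area).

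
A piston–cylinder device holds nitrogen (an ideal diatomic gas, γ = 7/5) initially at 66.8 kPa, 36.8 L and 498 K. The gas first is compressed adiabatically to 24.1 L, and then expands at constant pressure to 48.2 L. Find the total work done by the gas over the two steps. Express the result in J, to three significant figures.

W_total ≈ 1780 J

Step 1 (adiabatic): W = (P₁V₁ − P₂V₂)/(γ−1) = (2458 − 2912)/0.4 = -1134 J.
After step 1: P = 120.8 kPa, V = 24.1 L, T = 589.9 K.
Step 2 (isobaric): W = PΔV = (120.8 kPa)(48.2 − 24.1 L) = 2912 J.
W_total = -1134 + 2912 = 1778 J.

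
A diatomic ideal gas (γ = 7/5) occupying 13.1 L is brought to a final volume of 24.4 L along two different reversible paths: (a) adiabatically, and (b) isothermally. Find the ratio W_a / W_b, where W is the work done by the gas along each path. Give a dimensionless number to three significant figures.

W_a / W_b ≈ 0.885

Path (a) adiabatic: W = P₁V₁(1 − (V₁/V₂)^(γ−1))/(γ−1) → W_a/(P₁V₁) = 0.5506.
Path (b) isothermal: W = P₁V₁ ln(V₂/V₁) → W_b/(P₁V₁) = 0.622.
W_a / W_b = 0.5506 / 0.622 = 0.8853.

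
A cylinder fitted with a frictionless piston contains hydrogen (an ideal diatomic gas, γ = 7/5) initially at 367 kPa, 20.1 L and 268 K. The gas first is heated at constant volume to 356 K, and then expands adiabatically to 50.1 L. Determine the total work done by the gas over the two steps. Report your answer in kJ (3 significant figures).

W_total ≈ 7.50 kJ

Step 1 (isochoric): W = 0 (constant volume).
After step 1: P = 487.5 kPa (V unchanged).
Step 2 (adiabatic): W = (P₁V₁ − P₂V₂)/(γ−1) = (9799 − 6800)/0.4 = 7497 J.
W_total = 0 + 7497 = 7497 J.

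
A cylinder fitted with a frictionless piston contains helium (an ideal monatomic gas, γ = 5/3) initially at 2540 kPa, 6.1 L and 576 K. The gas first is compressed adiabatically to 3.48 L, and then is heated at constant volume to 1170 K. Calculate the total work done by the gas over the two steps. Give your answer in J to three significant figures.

Step 1 (adiabatic): W = (P₁V₁ − P₂V₂)/(γ−1) = (15494 − 22525)/0.667 = -10546 J.
Step 2 (isochoric): W = 0 (constant volume).
W_total = -10546 + 0 = -10546 J.

W_total ≈ -10500 J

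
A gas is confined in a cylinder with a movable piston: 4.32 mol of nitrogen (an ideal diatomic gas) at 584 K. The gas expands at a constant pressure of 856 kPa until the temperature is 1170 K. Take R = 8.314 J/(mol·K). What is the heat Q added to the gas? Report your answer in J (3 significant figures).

Q ≈ 73700 J

Isobaric: W = nRΔT = (4.32)(8.314)(586) = 21047 J.
ΔU = nCᵥΔT with Cᵥ = 5R/2: ΔU = (4.32)(20.79)(586) = 52618 J.
Q = ΔU + W = 52618 + 21047 = 73665 J.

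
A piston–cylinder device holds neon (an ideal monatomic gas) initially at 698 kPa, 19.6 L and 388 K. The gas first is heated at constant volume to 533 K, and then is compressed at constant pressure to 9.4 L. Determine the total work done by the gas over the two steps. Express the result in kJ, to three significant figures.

W_total ≈ -9.78 kJ

Step 1 (isochoric): W = 0 (constant volume).
After step 1: P = 958.9 kPa (V unchanged).
Step 2 (isobaric): W = PΔV = (958.9 kPa)(9.4 − 19.6 L) = -9780 J.
W_total = 0 − 9780 = -9780 J.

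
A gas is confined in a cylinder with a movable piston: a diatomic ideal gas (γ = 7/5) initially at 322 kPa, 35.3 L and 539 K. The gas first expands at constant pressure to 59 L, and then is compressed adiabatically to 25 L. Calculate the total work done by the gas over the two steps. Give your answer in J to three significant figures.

W_total ≈ -11800 J

Step 1 (isobaric): W = PΔV = (322 kPa)(59 − 35.3 L) = 7631 J.
After step 1: P = 322 kPa, V = 59 L, T = 900.9 K.
Step 2 (adiabatic): W = (P₁V₁ − P₂V₂)/(γ−1) = (18998 − 26784)/0.4 = -19465 J.
W_total = 7631 − 19465 = -11833 J.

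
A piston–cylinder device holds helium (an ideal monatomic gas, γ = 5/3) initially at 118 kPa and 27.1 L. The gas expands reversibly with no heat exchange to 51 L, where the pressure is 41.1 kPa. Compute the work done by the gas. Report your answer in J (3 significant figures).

Adiabatic: W = (P₁V₁ − P₂V₂)/(γ − 1) with γ = 5/3.
P₁V₁ = 3198 J, P₂V₂ = 2096 J.
W = (3198 − 2096) / 0.6667 = 1653 J.

W ≈ 1650 J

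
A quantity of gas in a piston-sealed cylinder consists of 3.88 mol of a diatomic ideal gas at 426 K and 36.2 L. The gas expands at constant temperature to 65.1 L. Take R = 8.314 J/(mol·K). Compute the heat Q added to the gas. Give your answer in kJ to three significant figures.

Q ≈ 8.06 kJ

Isothermal ⇒ ΔU = 0, so Q = W = nRT ln(V₂/V₁).
Q = (3.88)(8.314)(426) ln(65.1/36.2) = 13742 × 0.5869 = 8065 J.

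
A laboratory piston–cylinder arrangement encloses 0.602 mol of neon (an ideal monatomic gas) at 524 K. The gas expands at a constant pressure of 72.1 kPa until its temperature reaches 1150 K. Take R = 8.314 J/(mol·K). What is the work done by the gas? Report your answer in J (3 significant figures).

W ≈ 3130 J

Isobaric: W = P ΔV = nR ΔT.
W = (0.602)(8.314)(1150 − 524) = 3133 J.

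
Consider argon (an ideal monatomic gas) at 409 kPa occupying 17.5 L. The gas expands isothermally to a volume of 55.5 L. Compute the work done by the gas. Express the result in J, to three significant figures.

Isothermal: W = nRT ln(V₂/V₁) = P₁V₁ ln(V₂/V₁).
P₁V₁ = (409 kPa)(17.5 L) = 7158 J.
W = 7158 × ln(55.5/17.5) = 7158 × 1.154
W_by_gas = 8261 J.

W ≈ 8260 J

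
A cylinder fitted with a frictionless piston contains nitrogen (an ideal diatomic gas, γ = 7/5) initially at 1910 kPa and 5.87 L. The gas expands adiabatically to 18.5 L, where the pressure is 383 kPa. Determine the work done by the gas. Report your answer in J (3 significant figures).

W ≈ 10300 J

Adiabatic: W = (P₁V₁ − P₂V₂)/(γ − 1) with γ = 7/5.
P₁V₁ = 11212 J, P₂V₂ = 7086 J.
W = (11212 − 7086) / 0.4 = 10316 J.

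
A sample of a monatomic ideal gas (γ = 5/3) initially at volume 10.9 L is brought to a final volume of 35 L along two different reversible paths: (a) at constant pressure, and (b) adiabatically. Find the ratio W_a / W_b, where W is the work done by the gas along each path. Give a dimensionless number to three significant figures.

Path (a) isobaric: W = P₁(V₂ − V₁) → W_a/(P₁V₁) = 2.211.
Path (b) adiabatic: W = P₁V₁(1 − (V₁/V₂)^(γ−1))/(γ−1) → W_b/(P₁V₁) = 0.8108.
W_a / W_b = 2.211 / 0.8108 = 2.727.

W_a / W_b ≈ 2.73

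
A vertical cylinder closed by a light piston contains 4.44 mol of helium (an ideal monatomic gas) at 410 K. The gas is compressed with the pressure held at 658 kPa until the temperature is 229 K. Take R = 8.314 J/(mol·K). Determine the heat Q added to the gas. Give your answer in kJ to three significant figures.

Isobaric: W = nRΔT = (4.44)(8.314)(-181) = -6681 J.
ΔU = nCᵥΔT with Cᵥ = 3R/2: ΔU = (4.44)(12.47)(-181) = -10022 J.
Q = ΔU + W = -10022 − 6681 = -16704 J.

Q ≈ -16.7 kJ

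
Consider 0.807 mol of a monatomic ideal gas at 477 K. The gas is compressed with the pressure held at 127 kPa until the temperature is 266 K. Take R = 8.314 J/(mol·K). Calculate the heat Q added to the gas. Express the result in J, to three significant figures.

Q ≈ -3540 J

Isobaric: W = nRΔT = (0.807)(8.314)(-211) = -1416 J.
ΔU = nCᵥΔT with Cᵥ = 3R/2: ΔU = (0.807)(12.47)(-211) = -2124 J.
Q = ΔU + W = -2124 − 1416 = -3539 J.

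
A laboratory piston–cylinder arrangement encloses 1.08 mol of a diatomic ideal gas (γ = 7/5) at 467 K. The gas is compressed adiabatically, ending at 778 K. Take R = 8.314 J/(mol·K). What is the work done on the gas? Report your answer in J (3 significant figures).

W ≈ 6980 J

Adiabatic ⇒ Q = 0, so W_by = −ΔU = nCᵥ(T₁ − T₂).
Cᵥ = 5R/2 = 20.79 J/(mol·K).
W = (1.08)(20.79)(467 − 778) = -6981 J.
Work on gas = −W_by = 6981 J.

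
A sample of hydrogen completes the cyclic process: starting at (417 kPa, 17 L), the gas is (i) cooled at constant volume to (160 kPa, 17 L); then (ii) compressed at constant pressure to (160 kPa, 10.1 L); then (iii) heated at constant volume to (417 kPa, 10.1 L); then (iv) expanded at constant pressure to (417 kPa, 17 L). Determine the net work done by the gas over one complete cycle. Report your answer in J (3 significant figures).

W_net ≈ 1770 J

Constant-volume legs do no work.
W(ii) = (160)(10.1 − 17) = -1104 J; W(iv) = (417)(17 − 10.1) = 2877 J.
W_net = -1104 + 2877 = 1773 J (the clockwise enclosed area).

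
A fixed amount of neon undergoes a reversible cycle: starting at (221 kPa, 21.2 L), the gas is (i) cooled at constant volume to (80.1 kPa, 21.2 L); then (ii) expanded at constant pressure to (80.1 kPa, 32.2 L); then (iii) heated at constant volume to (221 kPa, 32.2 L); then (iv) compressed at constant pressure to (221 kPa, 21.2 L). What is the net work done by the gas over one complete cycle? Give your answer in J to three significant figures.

Constant-volume legs do no work.
W(ii) = (80.1)(32.2 − 21.2) = 881.1 J; W(iv) = (221)(21.2 − 32.2) = -2431 J.
W_net = 881.1 − 2431 = -1550 J (the counter-clockwise enclosed area).

W_net ≈ -1550 J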